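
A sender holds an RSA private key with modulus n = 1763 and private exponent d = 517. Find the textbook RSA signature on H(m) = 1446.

(H(m))^2 ≡ 1446^2 = 2090916 ≡ 1761
(H(m))^4 ≡ 1761^2 = 3101121 ≡ 4
(H(m))^8 ≡ 4^2 = 16
(H(m))^16 ≡ 16^2 = 256
(H(m))^32 ≡ 256^2 = 65536 ≡ 305
(H(m))^64 ≡ 305^2 = 93025 ≡ 1349
(H(m))^128 ≡ 1349^2 = 1819801 ≡ 385
(H(m))^256 ≡ 385^2 = 148225 ≡ 133
(H(m))^512 ≡ 133^2 = 17689 ≡ 59
517 = 512 + 4 + 1, so (H(m))^517 ≡ 59·4·1446 ≡ 997 (mod 1763)

997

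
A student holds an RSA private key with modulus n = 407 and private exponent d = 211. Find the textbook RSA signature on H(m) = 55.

264

(H(m))^2 ≡ 55^2 = 3025 ≡ 176
(H(m))^4 ≡ 176^2 = 30976 ≡ 44
(H(m))^8 ≡ 44^2 = 1936 ≡ 308
(H(m))^16 ≡ 308^2 = 94864 ≡ 33
(H(m))^32 ≡ 33^2 = 1089 ≡ 275
(H(m))^64 ≡ 275^2 = 75625 ≡ 330
(H(m))^128 ≡ 330^2 = 108900 ≡ 231
211 = 128 + 64 + 16 + 2 + 1, so (H(m))^211 ≡ 231·330·33·176·55 ≡ 264 (mod 407)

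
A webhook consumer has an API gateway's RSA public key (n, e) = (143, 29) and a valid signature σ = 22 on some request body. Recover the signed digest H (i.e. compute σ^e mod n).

55

Squares mod 143: σ^1≡22, σ^2≡55, σ^4≡22, σ^8≡55, σ^16≡22
29 = 16 + 8 + 4 + 1, so σ^29 ≡ 22·55·22·22 ≡ 55 (mod 143)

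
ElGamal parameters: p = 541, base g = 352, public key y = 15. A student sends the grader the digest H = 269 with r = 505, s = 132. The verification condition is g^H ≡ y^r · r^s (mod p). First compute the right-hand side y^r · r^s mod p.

15^505 mod 541 = 15
505^132 mod 541 = 129
y^r · r^s ≡ 15·129 = 1935 ≡ 312 (mod 541)

312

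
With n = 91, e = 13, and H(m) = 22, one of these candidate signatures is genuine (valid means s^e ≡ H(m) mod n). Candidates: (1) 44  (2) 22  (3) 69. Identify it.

Candidate 1: 44^13 mod 91 = 44
Candidate 2: 22^13 mod 91 = 22
  → matches H(m) = 22
Candidate 3: 69^13 mod 91 = 69

2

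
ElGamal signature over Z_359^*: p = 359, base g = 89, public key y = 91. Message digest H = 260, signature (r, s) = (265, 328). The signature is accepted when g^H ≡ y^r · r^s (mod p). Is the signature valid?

invalid

Left side g^H mod p:
89^260 mod 359 = 22
Right side y^r · r^s mod p:
91^265 mod 359 = 136
265^328 mod 359 = 237
136·237 = 32232 ≡ 281 (mod 359)
22 ≠ 281, so verification fails.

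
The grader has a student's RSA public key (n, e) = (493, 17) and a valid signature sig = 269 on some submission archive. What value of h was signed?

184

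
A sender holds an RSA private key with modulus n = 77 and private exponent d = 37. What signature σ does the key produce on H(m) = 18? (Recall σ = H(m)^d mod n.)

(H(m))^2 ≡ 18^2 = 324 ≡ 16
(H(m))^4 ≡ 16^2 = 256 ≡ 25
(H(m))^8 ≡ 25^2 = 625 ≡ 9
(H(m))^16 ≡ 9^2 = 81 ≡ 4
(H(m))^32 ≡ 4^2 = 16
37 = 32 + 4 + 1, so (H(m))^37 ≡ 16·25·18 ≡ 39 (mod 77)

39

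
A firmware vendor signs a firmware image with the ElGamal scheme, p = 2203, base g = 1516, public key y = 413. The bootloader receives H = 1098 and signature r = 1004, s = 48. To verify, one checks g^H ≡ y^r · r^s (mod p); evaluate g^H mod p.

486

1516^2 = 2298256 ≡ 527
1516^4 ≡ 527^2 = 277729 ≡ 151
1516^8 ≡ 151^2 = 22801 ≡ 771
1516^16 ≡ 771^2 = 594441 ≡ 1834
1516^32 ≡ 1834^2 = 3363556 ≡ 1778
1516^64 ≡ 1778^2 = 3161284 ≡ 2182
1516^128 ≡ 2182^2 = 4761124 ≡ 441
1516^256 ≡ 441^2 = 194481 ≡ 617
1516^512 ≡ 617^2 = 380689 ≡ 1773
1516^1024 ≡ 1773^2 = 3143529 ≡ 2051
1098 = 1024 + 64 + 8 + 2, so 1516^1098 ≡ 2051·2182·771·527 ≡ 486 (mod 2203)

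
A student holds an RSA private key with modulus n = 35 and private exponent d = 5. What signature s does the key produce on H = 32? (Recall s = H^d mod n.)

2

Squares mod 35: H^1≡32, H^2≡9, H^4≡11
5 = 4 + 1, so H^5 ≡ 11·32 ≡ 2 (mod 35)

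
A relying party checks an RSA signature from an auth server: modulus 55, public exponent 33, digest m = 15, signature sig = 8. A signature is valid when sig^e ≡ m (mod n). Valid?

sig^2 ≡ 8^2 = 64 ≡ 9
sig^4 ≡ 9^2 = 81 ≡ 26
sig^8 ≡ 26^2 = 676 ≡ 16
sig^16 ≡ 16^2 = 256 ≡ 36
sig^32 ≡ 36^2 = 1296 ≡ 31
33 = 32 + 1, so sig^33 ≡ 31·8 ≡ 28 (mod 55)
The recovered value 28 does not match the digest 15.

no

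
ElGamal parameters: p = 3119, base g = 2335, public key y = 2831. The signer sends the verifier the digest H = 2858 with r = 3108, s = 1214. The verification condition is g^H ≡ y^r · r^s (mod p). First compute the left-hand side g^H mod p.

2335^2 = 5452225 ≡ 213
2335^4 ≡ 213^2 = 45369 ≡ 1703
2335^8 ≡ 1703^2 = 2900209 ≡ 2658
2335^16 ≡ 2658^2 = 7064964 ≡ 429
2335^32 ≡ 429^2 = 184041 ≡ 20
2335^64 ≡ 20^2 = 400
2335^128 ≡ 400^2 = 160000 ≡ 931
2335^256 ≡ 931^2 = 866761 ≡ 2798
2335^512 ≡ 2798^2 = 7828804 ≡ 114
2335^1024 ≡ 114^2 = 12996 ≡ 520
2335^2048 ≡ 520^2 = 270400 ≡ 2166
2858 = 2048 + 512 + 256 + 32 + 8 + 2, so 2335^2858 ≡ 2166·114·2798·20·2658·213 ≡ 763 (mod 3119)

763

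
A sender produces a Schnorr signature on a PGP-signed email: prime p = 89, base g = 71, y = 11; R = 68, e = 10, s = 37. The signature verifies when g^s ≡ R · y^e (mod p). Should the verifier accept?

reject

g^s mod p:
71^2 = 5041 ≡ 57
71^4 ≡ 57^2 = 3249 ≡ 45
71^8 ≡ 45^2 = 2025 ≡ 67
71^16 ≡ 67^2 = 4489 ≡ 39
71^32 ≡ 39^2 = 1521 ≡ 8
37 = 32 + 4 + 1, so 71^37 ≡ 8·45·71 ≡ 17 (mod 89)
R · y^e mod p:
11^2 = 121 ≡ 32
11^4 ≡ 32^2 = 1024 ≡ 45
11^8 ≡ 45^2 = 2025 ≡ 67
10 = 8 + 2, so 11^10 ≡ 67·32 ≡ 8 (mod 89)
68·8 = 544 ≡ 10 (mod 89)
17 ≠ 10; the check fails.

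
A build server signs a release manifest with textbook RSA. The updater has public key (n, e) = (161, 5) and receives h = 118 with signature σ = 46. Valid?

σ^2 ≡ 46^2 = 2116 ≡ 23
σ^4 ≡ 23^2 = 529 ≡ 46
5 = 4 + 1, so σ^5 ≡ 46·46 ≡ 23 (mod 161)
The recovered value 23 does not match the digest 118.

no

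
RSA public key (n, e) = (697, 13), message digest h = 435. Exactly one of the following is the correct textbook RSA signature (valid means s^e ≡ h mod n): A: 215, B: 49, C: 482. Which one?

Candidate A: Squares mod 697: 215^1≡215, 215^2≡223, 215^4≡242, 215^8≡16; 13 = 8 + 4 + 1, so 215^13 ≡ 16·242·215 ≡ 262 (mod 697)
Candidate B: Squares mod 697: 49^1≡49, 49^2≡310, 49^4≡611, 49^8≡426; 13 = 8 + 4 + 1, so 49^13 ≡ 426·611·49 ≡ 308 (mod 697)
Candidate C: Squares mod 697: 482^1≡482, 482^2≡223, 482^4≡242, 482^8≡16; 13 = 8 + 4 + 1, so 482^13 ≡ 16·242·482 ≡ 435 (mod 697)
  → matches h = 435

C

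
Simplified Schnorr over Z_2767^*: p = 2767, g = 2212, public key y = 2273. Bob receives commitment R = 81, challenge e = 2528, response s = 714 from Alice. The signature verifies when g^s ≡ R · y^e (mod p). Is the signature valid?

invalid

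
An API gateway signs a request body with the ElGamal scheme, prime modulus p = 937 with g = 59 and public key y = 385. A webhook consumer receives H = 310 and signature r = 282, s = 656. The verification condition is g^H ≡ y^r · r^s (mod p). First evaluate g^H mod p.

59^2 = 3481 ≡ 670
59^4 ≡ 670^2 = 448900 ≡ 77
59^8 ≡ 77^2 = 5929 ≡ 307
59^16 ≡ 307^2 = 94249 ≡ 549
59^32 ≡ 549^2 = 301401 ≡ 624
59^64 ≡ 624^2 = 389376 ≡ 521
59^128 ≡ 521^2 = 271441 ≡ 648
59^256 ≡ 648^2 = 419904 ≡ 128
310 = 256 + 32 + 16 + 4 + 2, so 59^310 ≡ 128·624·549·77·670 ≡ 110 (mod 937)

110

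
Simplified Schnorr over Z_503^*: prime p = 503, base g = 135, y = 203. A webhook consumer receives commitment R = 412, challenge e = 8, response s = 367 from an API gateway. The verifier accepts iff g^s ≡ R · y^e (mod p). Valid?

yes

g^s mod p:
135^2 = 18225 ≡ 117
135^4 ≡ 117^2 = 13689 ≡ 108
135^8 ≡ 108^2 = 11664 ≡ 95
135^16 ≡ 95^2 = 9025 ≡ 474
135^32 ≡ 474^2 = 224676 ≡ 338
135^64 ≡ 338^2 = 114244 ≡ 63
135^128 ≡ 63^2 = 3969 ≡ 448
135^256 ≡ 448^2 = 200704 ≡ 7
367 = 256 + 64 + 32 + 8 + 4 + 2 + 1, so 135^367 ≡ 7·63·338·95·108·117·135 ≡ 38 (mod 503)
R · y^e mod p:
203^2 = 41209 ≡ 466
203^4 ≡ 466^2 = 217156 ≡ 363
203^8 ≡ 363^2 = 131769 ≡ 486
412·486 = 200232 ≡ 38 (mod 503)
38 ≡ 38 (mod 503); signature holds.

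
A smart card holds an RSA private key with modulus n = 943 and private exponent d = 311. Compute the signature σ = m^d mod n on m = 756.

m^311 mod 943 = 387

387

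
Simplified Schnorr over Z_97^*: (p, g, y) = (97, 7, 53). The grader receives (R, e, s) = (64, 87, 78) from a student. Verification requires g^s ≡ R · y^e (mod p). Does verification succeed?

g^s mod p:
7^2 = 49
7^4 ≡ 49^2 = 2401 ≡ 73
7^8 ≡ 73^2 = 5329 ≡ 91
7^16 ≡ 91^2 = 8281 ≡ 36
7^32 ≡ 36^2 = 1296 ≡ 35
7^64 ≡ 35^2 = 1225 ≡ 61
78 = 64 + 8 + 4 + 2, so 7^78 ≡ 61·91·73·49 ≡ 27 (mod 97)
R · y^e mod p:
53^2 = 2809 ≡ 93
53^4 ≡ 93^2 = 8649 ≡ 16
53^8 ≡ 16^2 = 256 ≡ 62
53^16 ≡ 62^2 = 3844 ≡ 61
53^32 ≡ 61^2 = 3721 ≡ 35
53^64 ≡ 35^2 = 1225 ≡ 61
87 = 64 + 16 + 4 + 2 + 1, so 53^87 ≡ 61·61·16·93·53 ≡ 8 (mod 97)
64·8 = 512 ≡ 27 (mod 97)
27 ≡ 27 (mod 97); signature holds.

passes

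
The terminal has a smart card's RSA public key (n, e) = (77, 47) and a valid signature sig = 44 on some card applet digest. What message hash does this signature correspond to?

11

sig^2 ≡ 44^2 = 1936 ≡ 11
sig^4 ≡ 11^2 = 121 ≡ 44
sig^8 ≡ 44^2 = 1936 ≡ 11
sig^16 ≡ 11^2 = 121 ≡ 44
sig^32 ≡ 44^2 = 1936 ≡ 11
47 = 32 + 8 + 4 + 2 + 1, so sig^47 ≡ 11·11·44·11·44 ≡ 11 (mod 77)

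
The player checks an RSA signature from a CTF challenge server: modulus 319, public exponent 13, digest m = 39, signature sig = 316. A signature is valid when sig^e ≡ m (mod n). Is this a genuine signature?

genuine

Squares mod 319: sig^1≡316, sig^2≡9, sig^4≡81, sig^8≡181
13 = 8 + 4 + 1, so sig^13 ≡ 181·81·316 ≡ 39 (mod 319)
39 = m, so the signature checks out.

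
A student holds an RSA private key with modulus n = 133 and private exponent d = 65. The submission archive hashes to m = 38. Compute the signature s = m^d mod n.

m^2 ≡ 38^2 = 1444 ≡ 114
m^4 ≡ 114^2 = 12996 ≡ 95
m^8 ≡ 95^2 = 9025 ≡ 114
m^16 ≡ 114^2 = 12996 ≡ 95
m^32 ≡ 95^2 = 9025 ≡ 114
m^64 ≡ 114^2 = 12996 ≡ 95
65 = 64 + 1, so m^65 ≡ 95·38 ≡ 19 (mod 133)

19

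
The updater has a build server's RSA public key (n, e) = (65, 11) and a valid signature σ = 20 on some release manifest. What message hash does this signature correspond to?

15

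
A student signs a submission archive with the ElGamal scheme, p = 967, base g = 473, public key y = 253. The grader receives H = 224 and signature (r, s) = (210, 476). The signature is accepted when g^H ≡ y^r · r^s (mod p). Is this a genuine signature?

forged

Left side g^H mod p:
473^2 = 223729 ≡ 352
473^4 ≡ 352^2 = 123904 ≡ 128
473^8 ≡ 128^2 = 16384 ≡ 912
473^16 ≡ 912^2 = 831744 ≡ 124
473^32 ≡ 124^2 = 15376 ≡ 871
473^64 ≡ 871^2 = 758641 ≡ 513
473^128 ≡ 513^2 = 263169 ≡ 145
224 = 128 + 64 + 32, so 473^224 ≡ 145·513·871 ≡ 335 (mod 967)
Right side y^r · r^s mod p:
253^2 = 64009 ≡ 187
253^4 ≡ 187^2 = 34969 ≡ 157
253^8 ≡ 157^2 = 24649 ≡ 474
253^16 ≡ 474^2 = 224676 ≡ 332
253^32 ≡ 332^2 = 110224 ≡ 953
253^64 ≡ 953^2 = 908209 ≡ 196
253^128 ≡ 196^2 = 38416 ≡ 703
210 = 128 + 64 + 16 + 2, so 253^210 ≡ 703·196·332·187 ≡ 72 (mod 967)
210^2 = 44100 ≡ 585
210^4 ≡ 585^2 = 342225 ≡ 874
210^8 ≡ 874^2 = 763876 ≡ 913
210^16 ≡ 913^2 = 833569 ≡ 15
210^32 ≡ 15^2 = 225
210^64 ≡ 225^2 = 50625 ≡ 341
210^128 ≡ 341^2 = 116281 ≡ 241
210^256 ≡ 241^2 = 58081 ≡ 61
476 = 256 + 128 + 64 + 16 + 8 + 4, so 210^476 ≡ 61·241·341·15·913·874 ≡ 756 (mod 967)
72·756 = 54432 ≡ 280 (mod 967)
335 ≠ 280, so verification fails.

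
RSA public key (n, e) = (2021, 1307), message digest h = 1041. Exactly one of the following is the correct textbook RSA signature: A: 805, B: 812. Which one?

Candidate A: Squares mod 2021: 805^1≡805, 805^2≡1305, 805^4≡1343, 805^8≡917, 805^16≡153, 805^32≡1178, 805^64≡1278, 805^128≡316, 805^256≡827, 805^512≡831, 805^1024≡1400; 1307 = 1024 + 256 + 16 + 8 + 2 + 1, so 805^1307 ≡ 1400·827·153·917·1305·805 ≡ 1041 (mod 2021)
  → matches h = 1041
Candidate B: Squares mod 2021: 812^1≡812, 812^2≡498, 812^4≡1442, 812^8≡1776, 812^16≡1416, 812^32≡224, 812^64≡1672, 812^128≡541, 812^256≡1657, 812^512≡1131, 812^1024≡1889; 1307 = 1024 + 256 + 16 + 8 + 2 + 1, so 812^1307 ≡ 1889·1657·1416·1776·498·812 ≡ 1949 (mod 2021)

A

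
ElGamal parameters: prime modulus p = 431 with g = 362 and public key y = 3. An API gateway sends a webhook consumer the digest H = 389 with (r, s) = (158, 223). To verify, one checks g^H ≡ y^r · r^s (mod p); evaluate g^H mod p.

89

Squares mod 431: 362^1≡362, 362^2≡20, 362^4≡400, 362^8≡99, 362^16≡319, 362^32≡45, 362^64≡301, 362^128≡91, 362^256≡92
389 = 256 + 128 + 4 + 1, so 362^389 ≡ 92·91·400·362 ≡ 89 (mod 431)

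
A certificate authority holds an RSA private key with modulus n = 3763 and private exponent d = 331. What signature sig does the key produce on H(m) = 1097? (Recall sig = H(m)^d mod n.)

2160

(H(m))^2 ≡ 1097^2 = 1203409 ≡ 3012
(H(m))^4 ≡ 3012^2 = 9072144 ≡ 3314
(H(m))^8 ≡ 3314^2 = 10982596 ≡ 2162
(H(m))^16 ≡ 2162^2 = 4674244 ≡ 598
(H(m))^32 ≡ 598^2 = 357604 ≡ 119
(H(m))^64 ≡ 119^2 = 14161 ≡ 2872
(H(m))^128 ≡ 2872^2 = 8248384 ≡ 3651
(H(m))^256 ≡ 3651^2 = 13329801 ≡ 1255
331 = 256 + 64 + 8 + 2 + 1, so (H(m))^331 ≡ 1255·2872·2162·3012·1097 ≡ 2160 (mod 3763)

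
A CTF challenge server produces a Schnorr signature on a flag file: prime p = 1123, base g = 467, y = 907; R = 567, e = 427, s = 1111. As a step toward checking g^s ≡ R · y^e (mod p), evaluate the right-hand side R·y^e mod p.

559

907^427 mod 1123 = 510
R · y^e ≡ 567·510 = 289170 ≡ 559 (mod 1123)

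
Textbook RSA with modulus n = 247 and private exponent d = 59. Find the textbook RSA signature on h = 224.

230

h^2 ≡ 224^2 = 50176 ≡ 35
h^4 ≡ 35^2 = 1225 ≡ 237
h^8 ≡ 237^2 = 56169 ≡ 100
h^16 ≡ 100^2 = 10000 ≡ 120
h^32 ≡ 120^2 = 14400 ≡ 74
59 = 32 + 16 + 8 + 2 + 1, so h^59 ≡ 74·120·100·35·224 ≡ 230 (mod 247)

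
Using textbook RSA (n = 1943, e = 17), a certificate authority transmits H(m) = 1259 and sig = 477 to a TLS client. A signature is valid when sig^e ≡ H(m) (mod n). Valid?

no

sig^2 ≡ 477^2 = 227529 ≡ 198
sig^4 ≡ 198^2 = 39204 ≡ 344
sig^8 ≡ 344^2 = 118336 ≡ 1756
sig^16 ≡ 1756^2 = 3083536 ≡ 1938
17 = 16 + 1, so sig^17 ≡ 1938·477 ≡ 1501 (mod 1943)
1501 ≠ 1259, so verification fails.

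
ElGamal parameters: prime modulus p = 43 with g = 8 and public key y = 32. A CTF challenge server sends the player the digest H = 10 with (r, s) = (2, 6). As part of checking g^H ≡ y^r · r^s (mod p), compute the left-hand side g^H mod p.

4

8^2 = 64 ≡ 21
8^4 ≡ 21^2 = 441 ≡ 11
8^8 ≡ 11^2 = 121 ≡ 35
10 = 8 + 2, so 8^10 ≡ 35·21 ≡ 4 (mod 43)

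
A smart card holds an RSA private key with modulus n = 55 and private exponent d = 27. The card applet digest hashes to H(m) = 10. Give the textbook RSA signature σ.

10

(H(m))^2 ≡ 10^2 = 100 ≡ 45
(H(m))^4 ≡ 45^2 = 2025 ≡ 45
(H(m))^8 ≡ 45^2 = 2025 ≡ 45
(H(m))^16 ≡ 45^2 = 2025 ≡ 45
27 = 16 + 8 + 2 + 1, so (H(m))^27 ≡ 45·45·45·10 ≡ 10 (mod 55)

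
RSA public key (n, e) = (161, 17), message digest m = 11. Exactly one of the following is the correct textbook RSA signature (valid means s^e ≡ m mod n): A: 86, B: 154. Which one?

Candidate A: Squares mod 161: 86^1≡86, 86^2≡151, 86^4≡100, 86^8≡18, 86^16≡2; 17 = 16 + 1, so 86^17 ≡ 2·86 ≡ 11 (mod 161)
  → matches m = 11
Candidate B: Squares mod 161: 154^1≡154, 154^2≡49, 154^4≡147, 154^8≡35, 154^16≡98; 17 = 16 + 1, so 154^17 ≡ 98·154 ≡ 119 (mod 161)

A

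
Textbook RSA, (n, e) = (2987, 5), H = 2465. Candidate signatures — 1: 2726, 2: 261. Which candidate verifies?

Candidate 1: Squares mod 2987: 2726^1≡2726, 2726^2≡2407, 2726^4≡1856; 5 = 4 + 1, so 2726^5 ≡ 1856·2726 ≡ 2465 (mod 2987)
  → matches H = 2465
Candidate 2: Squares mod 2987: 261^1≡261, 261^2≡2407, 261^4≡1856; 5 = 4 + 1, so 261^5 ≡ 1856·261 ≡ 522 (mod 2987)

1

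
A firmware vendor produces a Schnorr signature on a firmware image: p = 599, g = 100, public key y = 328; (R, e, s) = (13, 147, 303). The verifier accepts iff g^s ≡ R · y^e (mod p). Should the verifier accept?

g^s mod p:
100^2 = 10000 ≡ 416
100^4 ≡ 416^2 = 173056 ≡ 544
100^8 ≡ 544^2 = 295936 ≡ 30
100^16 ≡ 30^2 = 900 ≡ 301
100^32 ≡ 301^2 = 90601 ≡ 152
100^64 ≡ 152^2 = 23104 ≡ 342
100^128 ≡ 342^2 = 116964 ≡ 159
100^256 ≡ 159^2 = 25281 ≡ 123
303 = 256 + 32 + 8 + 4 + 2 + 1, so 100^303 ≡ 123·152·30·544·416·100 ≡ 544 (mod 599)
R · y^e mod p:
328^2 = 107584 ≡ 363
328^4 ≡ 363^2 = 131769 ≡ 588
328^8 ≡ 588^2 = 345744 ≡ 121
328^16 ≡ 121^2 = 14641 ≡ 265
328^32 ≡ 265^2 = 70225 ≡ 142
328^64 ≡ 142^2 = 20164 ≡ 397
328^128 ≡ 397^2 = 157609 ≡ 72
147 = 128 + 16 + 2 + 1, so 328^147 ≡ 72·265·363·328 ≡ 76 (mod 599)
13·76 = 988 ≡ 389 (mod 599)
544 ≠ 389; the check fails.

reject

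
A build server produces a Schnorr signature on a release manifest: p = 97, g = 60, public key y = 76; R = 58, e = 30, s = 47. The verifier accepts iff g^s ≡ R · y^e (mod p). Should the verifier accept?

g^s mod p:
60^47 mod 97 = 21
R · y^e mod p:
76^30 mod 97 = 89
58·89 = 5162 ≡ 21 (mod 97)
21 ≡ 21 (mod 97); signature holds.

accept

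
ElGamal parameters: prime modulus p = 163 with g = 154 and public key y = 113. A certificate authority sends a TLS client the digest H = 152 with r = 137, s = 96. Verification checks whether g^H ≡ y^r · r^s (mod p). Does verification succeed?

passes

Left side g^H mod p:
154^2 = 23716 ≡ 81
154^4 ≡ 81^2 = 6561 ≡ 41
154^8 ≡ 41^2 = 1681 ≡ 51
154^16 ≡ 51^2 = 2601 ≡ 156
154^32 ≡ 156^2 = 24336 ≡ 49
154^64 ≡ 49^2 = 2401 ≡ 119
154^128 ≡ 119^2 = 14161 ≡ 143
152 = 128 + 16 + 8, so 154^152 ≡ 143·156·51 ≡ 131 (mod 163)
Right side y^r · r^s mod p:
113^2 = 12769 ≡ 55
113^4 ≡ 55^2 = 3025 ≡ 91
113^8 ≡ 91^2 = 8281 ≡ 131
113^16 ≡ 131^2 = 17161 ≡ 46
113^32 ≡ 46^2 = 2116 ≡ 160
113^64 ≡ 160^2 = 25600 ≡ 9
113^128 ≡ 9^2 = 81
137 = 128 + 8 + 1, so 113^137 ≡ 81·131·113 ≡ 15 (mod 163)
137^2 = 18769 ≡ 24
137^4 ≡ 24^2 = 576 ≡ 87
137^8 ≡ 87^2 = 7569 ≡ 71
137^16 ≡ 71^2 = 5041 ≡ 151
137^32 ≡ 151^2 = 22801 ≡ 144
137^64 ≡ 144^2 = 20736 ≡ 35
96 = 64 + 32, so 137^96 ≡ 35·144 ≡ 150 (mod 163)
15·150 = 2250 ≡ 131 (mod 163)
131 ≡ 131 (mod 163), so the signature is genuine.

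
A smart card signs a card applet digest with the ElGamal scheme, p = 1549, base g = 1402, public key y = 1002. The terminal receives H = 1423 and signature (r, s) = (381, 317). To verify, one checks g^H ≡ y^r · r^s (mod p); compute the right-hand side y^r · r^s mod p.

889

1002^2 = 1004004 ≡ 252
1002^4 ≡ 252^2 = 63504 ≡ 1544
1002^8 ≡ 1544^2 = 2383936 ≡ 25
1002^16 ≡ 25^2 = 625
1002^32 ≡ 625^2 = 390625 ≡ 277
1002^64 ≡ 277^2 = 76729 ≡ 828
1002^128 ≡ 828^2 = 685584 ≡ 926
1002^256 ≡ 926^2 = 857476 ≡ 879
381 = 256 + 64 + 32 + 16 + 8 + 4 + 1, so 1002^381 ≡ 879·828·277·625·25·1544·1002 ≡ 134 (mod 1549)
381^2 = 145161 ≡ 1104
381^4 ≡ 1104^2 = 1218816 ≡ 1302
381^8 ≡ 1302^2 = 1695204 ≡ 598
381^16 ≡ 598^2 = 357604 ≡ 1334
381^32 ≡ 1334^2 = 1779556 ≡ 1304
381^64 ≡ 1304^2 = 1700416 ≡ 1163
381^128 ≡ 1163^2 = 1352569 ≡ 292
381^256 ≡ 292^2 = 85264 ≡ 69
317 = 256 + 32 + 16 + 8 + 4 + 1, so 381^317 ≡ 69·1304·1334·598·1302·381 ≡ 1336 (mod 1549)
y^r · r^s ≡ 134·1336 = 179024 ≡ 889 (mod 1549)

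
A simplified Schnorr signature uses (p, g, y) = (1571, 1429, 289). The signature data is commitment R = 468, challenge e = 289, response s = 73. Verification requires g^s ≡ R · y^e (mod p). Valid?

g^s mod p:
1429^2 = 2042041 ≡ 1312
1429^4 ≡ 1312^2 = 1721344 ≡ 1099
1429^8 ≡ 1099^2 = 1207801 ≡ 1273
1429^16 ≡ 1273^2 = 1620529 ≡ 828
1429^32 ≡ 828^2 = 685584 ≡ 628
1429^64 ≡ 628^2 = 394384 ≡ 63
73 = 64 + 8 + 1, so 1429^73 ≡ 63·1273·1429 ≡ 1492 (mod 1571)
R · y^e mod p:
289^2 = 83521 ≡ 258
289^4 ≡ 258^2 = 66564 ≡ 582
289^8 ≡ 582^2 = 338724 ≡ 959
289^16 ≡ 959^2 = 919681 ≡ 646
289^32 ≡ 646^2 = 417316 ≡ 1001
289^64 ≡ 1001^2 = 1002001 ≡ 1274
289^128 ≡ 1274^2 = 1623076 ≡ 233
289^256 ≡ 233^2 = 54289 ≡ 875
289 = 256 + 32 + 1, so 289^289 ≡ 875·1001·289 ≡ 500 (mod 1571)
468·500 = 234000 ≡ 1492 (mod 1571)
1492 ≡ 1492 (mod 1571); signature holds.

yes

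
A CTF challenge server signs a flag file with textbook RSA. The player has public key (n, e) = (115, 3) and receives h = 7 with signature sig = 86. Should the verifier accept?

reject

Squares mod 115: sig^1≡86, sig^2≡36
3 = 2 + 1, so sig^3 ≡ 36·86 ≡ 106 (mod 115)
106 ≠ 7, so verification fails.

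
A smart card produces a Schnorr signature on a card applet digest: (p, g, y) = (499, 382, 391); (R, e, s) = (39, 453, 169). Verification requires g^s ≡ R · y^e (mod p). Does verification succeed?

passes

g^s mod p:
382^2 = 145924 ≡ 216
382^4 ≡ 216^2 = 46656 ≡ 249
382^8 ≡ 249^2 = 62001 ≡ 125
382^16 ≡ 125^2 = 15625 ≡ 156
382^32 ≡ 156^2 = 24336 ≡ 384
382^64 ≡ 384^2 = 147456 ≡ 251
382^128 ≡ 251^2 = 63001 ≡ 127
169 = 128 + 32 + 8 + 1, so 382^169 ≡ 127·384·125·382 ≡ 177 (mod 499)
R · y^e mod p:
391^2 = 152881 ≡ 187
391^4 ≡ 187^2 = 34969 ≡ 39
391^8 ≡ 39^2 = 1521 ≡ 24
391^16 ≡ 24^2 = 576 ≡ 77
391^32 ≡ 77^2 = 5929 ≡ 440
391^64 ≡ 440^2 = 193600 ≡ 487
391^128 ≡ 487^2 = 237169 ≡ 144
391^256 ≡ 144^2 = 20736 ≡ 277
453 = 256 + 128 + 64 + 4 + 1, so 391^453 ≡ 277·144·487·39·391 ≡ 350 (mod 499)
39·350 = 13650 ≡ 177 (mod 499)
177 ≡ 177 (mod 499); signature holds.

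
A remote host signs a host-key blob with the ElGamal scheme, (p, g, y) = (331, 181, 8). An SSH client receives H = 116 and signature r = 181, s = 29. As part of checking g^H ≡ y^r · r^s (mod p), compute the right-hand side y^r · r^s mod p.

Squares mod 331: 8^1≡8, 8^2≡64, 8^4≡124, 8^8≡150, 8^16≡323, 8^32≡64, 8^64≡124, 8^128≡150
181 = 128 + 32 + 16 + 4 + 1, so 8^181 ≡ 150·64·323·124·8 ≡ 8 (mod 331)
Squares mod 331: 181^1≡181, 181^2≡323, 181^4≡64, 181^8≡124, 181^16≡150
29 = 16 + 8 + 4 + 1, so 181^29 ≡ 150·124·64·181 ≡ 267 (mod 331)
y^r · r^s ≡ 8·267 = 2136 ≡ 150 (mod 331)

150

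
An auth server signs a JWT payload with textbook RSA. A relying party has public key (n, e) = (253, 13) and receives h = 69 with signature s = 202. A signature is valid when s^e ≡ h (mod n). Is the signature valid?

Squares mod 253: s^1≡202, s^2≡71, s^4≡234, s^8≡108
13 = 8 + 4 + 1, so s^13 ≡ 108·234·202 ≡ 163 (mod 253)
163 ≠ 69, so verification fails.

invalid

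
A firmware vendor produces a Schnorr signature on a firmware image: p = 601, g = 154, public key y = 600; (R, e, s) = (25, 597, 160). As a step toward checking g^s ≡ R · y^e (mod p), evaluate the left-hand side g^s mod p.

154^2 = 23716 ≡ 277
154^4 ≡ 277^2 = 76729 ≡ 402
154^8 ≡ 402^2 = 161604 ≡ 536
154^16 ≡ 536^2 = 287296 ≡ 18
154^32 ≡ 18^2 = 324
154^64 ≡ 324^2 = 104976 ≡ 402
154^128 ≡ 402^2 = 161604 ≡ 536
160 = 128 + 32, so 154^160 ≡ 536·324 ≡ 576 (mod 601)

576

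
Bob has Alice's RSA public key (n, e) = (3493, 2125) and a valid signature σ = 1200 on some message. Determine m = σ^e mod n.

367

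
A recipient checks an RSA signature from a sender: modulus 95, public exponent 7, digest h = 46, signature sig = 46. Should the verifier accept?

accept

sig^2 ≡ 46^2 = 2116 ≡ 26
sig^4 ≡ 26^2 = 676 ≡ 11
7 = 4 + 2 + 1, so sig^7 ≡ 11·26·46 ≡ 46 (mod 95)
Since 46 equals the digest 46, verification succeeds.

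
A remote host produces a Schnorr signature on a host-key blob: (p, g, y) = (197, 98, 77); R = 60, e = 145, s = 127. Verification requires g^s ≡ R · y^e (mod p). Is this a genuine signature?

genuine

g^s mod p:
Squares mod 197: 98^1≡98, 98^2≡148, 98^4≡37, 98^8≡187, 98^16≡100, 98^32≡150, 98^64≡42
127 = 64 + 32 + 16 + 8 + 4 + 2 + 1, so 98^127 ≡ 42·150·100·187·37·148·98 ≡ 18 (mod 197)
R · y^e mod p:
Squares mod 197: 77^1≡77, 77^2≡19, 77^4≡164, 77^8≡104, 77^16≡178, 77^32≡164, 77^64≡104, 77^128≡178
145 = 128 + 16 + 1, so 77^145 ≡ 178·178·77 ≡ 20 (mod 197)
60·20 = 1200 ≡ 18 (mod 197)
18 ≡ 18 (mod 197); signature holds.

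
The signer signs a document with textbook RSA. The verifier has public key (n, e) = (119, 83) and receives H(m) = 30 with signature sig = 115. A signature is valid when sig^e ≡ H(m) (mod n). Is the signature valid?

Squares mod 119: sig^1≡115, sig^2≡16, sig^4≡18, sig^8≡86, sig^16≡18, sig^32≡86, sig^64≡18
83 = 64 + 16 + 2 + 1, so sig^83 ≡ 18·18·16·115 ≡ 89 (mod 119)
sig^83 mod 119 = 89, but H(m) = 30.

invalid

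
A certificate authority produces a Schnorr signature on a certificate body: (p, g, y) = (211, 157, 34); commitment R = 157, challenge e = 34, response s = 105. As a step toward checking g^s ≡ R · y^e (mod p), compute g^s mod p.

210

157^2 = 24649 ≡ 173
157^4 ≡ 173^2 = 29929 ≡ 178
157^8 ≡ 178^2 = 31684 ≡ 34
157^16 ≡ 34^2 = 1156 ≡ 101
157^32 ≡ 101^2 = 10201 ≡ 73
157^64 ≡ 73^2 = 5329 ≡ 54
105 = 64 + 32 + 8 + 1, so 157^105 ≡ 54·73·34·157 ≡ 210 (mod 211)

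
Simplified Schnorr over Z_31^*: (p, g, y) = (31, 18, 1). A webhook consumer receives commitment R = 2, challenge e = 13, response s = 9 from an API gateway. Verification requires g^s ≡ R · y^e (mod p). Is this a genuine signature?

g^s mod p:
Squares mod 31: 18^1≡18, 18^2≡14, 18^4≡10, 18^8≡7
9 = 8 + 1, so 18^9 ≡ 7·18 ≡ 2 (mod 31)
R · y^e mod p:
Squares mod 31: 1^1≡1, 1^2≡1, 1^4≡1, 1^8≡1
13 = 8 + 4 + 1, so 1^13 ≡ 1·1·1 ≡ 1 (mod 31)
2·1 = 2 ≡ 2 (mod 31)
2 ≡ 2 (mod 31); signature holds.

genuine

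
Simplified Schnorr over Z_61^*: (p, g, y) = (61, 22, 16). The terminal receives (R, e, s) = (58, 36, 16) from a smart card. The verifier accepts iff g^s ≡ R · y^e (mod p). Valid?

no

g^s mod p:
22^2 = 484 ≡ 57
22^4 ≡ 57^2 = 3249 ≡ 16
22^8 ≡ 16^2 = 256 ≡ 12
22^16 ≡ 12^2 = 144 ≡ 22
R · y^e mod p:
16^2 = 256 ≡ 12
16^4 ≡ 12^2 = 144 ≡ 22
16^8 ≡ 22^2 = 484 ≡ 57
16^16 ≡ 57^2 = 3249 ≡ 16
16^32 ≡ 16^2 = 256 ≡ 12
36 = 32 + 4, so 16^36 ≡ 12·22 ≡ 20 (mod 61)
58·20 = 1160 ≡ 1 (mod 61)
22 ≠ 1; the check fails.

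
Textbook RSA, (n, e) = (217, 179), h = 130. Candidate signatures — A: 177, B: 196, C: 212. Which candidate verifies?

C

Candidate A: Squares mod 217: 177^1≡177, 177^2≡81, 177^4≡51, 177^8≡214, 177^16≡9, 177^32≡81, 177^64≡51, 177^128≡214; 179 = 128 + 32 + 16 + 2 + 1, so 177^179 ≡ 214·81·9·81·177 ≡ 179 (mod 217)
Candidate B: Squares mod 217: 196^1≡196, 196^2≡7, 196^4≡49, 196^8≡14, 196^16≡196, 196^32≡7, 196^64≡49, 196^128≡14; 179 = 128 + 32 + 16 + 2 + 1, so 196^179 ≡ 14·7·196·7·196 ≡ 28 (mod 217)
Candidate C: Squares mod 217: 212^1≡212, 212^2≡25, 212^4≡191, 212^8≡25, 212^16≡191, 212^32≡25, 212^64≡191, 212^128≡25; 179 = 128 + 32 + 16 + 2 + 1, so 212^179 ≡ 25·25·191·25·212 ≡ 130 (mod 217)
  → matches h = 130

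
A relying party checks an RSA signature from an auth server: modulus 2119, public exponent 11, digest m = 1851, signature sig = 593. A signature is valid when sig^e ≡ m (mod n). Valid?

yes

sig^2 ≡ 593^2 = 351649 ≡ 2014
sig^4 ≡ 2014^2 = 4056196 ≡ 430
sig^8 ≡ 430^2 = 184900 ≡ 547
11 = 8 + 2 + 1, so sig^11 ≡ 547·2014·593 ≡ 1851 (mod 2119)
1851 = m, so the signature checks out.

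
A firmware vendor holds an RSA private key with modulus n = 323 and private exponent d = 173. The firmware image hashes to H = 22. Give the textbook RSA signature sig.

105

H^2 ≡ 22^2 = 484 ≡ 161
H^4 ≡ 161^2 = 25921 ≡ 81
H^8 ≡ 81^2 = 6561 ≡ 101
H^16 ≡ 101^2 = 10201 ≡ 188
H^32 ≡ 188^2 = 35344 ≡ 137
H^64 ≡ 137^2 = 18769 ≡ 35
H^128 ≡ 35^2 = 1225 ≡ 256
173 = 128 + 32 + 8 + 4 + 1, so H^173 ≡ 256·137·101·81·22 ≡ 105 (mod 323)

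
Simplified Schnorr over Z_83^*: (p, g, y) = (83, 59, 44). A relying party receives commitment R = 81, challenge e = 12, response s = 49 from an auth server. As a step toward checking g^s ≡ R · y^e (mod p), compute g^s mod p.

44

Squares mod 83: 59^1≡59, 59^2≡78, 59^4≡25, 59^8≡44, 59^16≡27, 59^32≡65
49 = 32 + 16 + 1, so 59^49 ≡ 65·27·59 ≡ 44 (mod 83)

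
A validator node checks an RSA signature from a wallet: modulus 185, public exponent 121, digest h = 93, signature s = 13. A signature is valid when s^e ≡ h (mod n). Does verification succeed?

passes

s^2 ≡ 13^2 = 169
s^4 ≡ 169^2 = 28561 ≡ 71
s^8 ≡ 71^2 = 5041 ≡ 46
s^16 ≡ 46^2 = 2116 ≡ 81
s^32 ≡ 81^2 = 6561 ≡ 86
s^64 ≡ 86^2 = 7396 ≡ 181
121 = 64 + 32 + 16 + 8 + 1, so s^121 ≡ 181·86·81·46·13 ≡ 93 (mod 185)
s^121 mod 185 = 93 matches h.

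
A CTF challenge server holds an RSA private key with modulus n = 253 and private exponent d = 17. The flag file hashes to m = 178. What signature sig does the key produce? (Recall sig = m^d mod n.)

Squares mod 253: m^1≡178, m^2≡59, m^4≡192, m^8≡179, m^16≡163
17 = 16 + 1, so m^17 ≡ 163·178 ≡ 172 (mod 253)

172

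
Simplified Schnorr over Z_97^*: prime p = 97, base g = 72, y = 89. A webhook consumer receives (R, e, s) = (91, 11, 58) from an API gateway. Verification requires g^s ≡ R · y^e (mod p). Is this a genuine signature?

g^s mod p:
72^2 = 5184 ≡ 43
72^4 ≡ 43^2 = 1849 ≡ 6
72^8 ≡ 6^2 = 36
72^16 ≡ 36^2 = 1296 ≡ 35
72^32 ≡ 35^2 = 1225 ≡ 61
58 = 32 + 16 + 8 + 2, so 72^58 ≡ 61·35·36·43 ≡ 93 (mod 97)
R · y^e mod p:
89^2 = 7921 ≡ 64
89^4 ≡ 64^2 = 4096 ≡ 22
89^8 ≡ 22^2 = 484 ≡ 96
11 = 8 + 2 + 1, so 89^11 ≡ 96·64·89 ≡ 27 (mod 97)
91·27 = 2457 ≡ 32 (mod 97)
93 ≠ 32; the check fails.

forged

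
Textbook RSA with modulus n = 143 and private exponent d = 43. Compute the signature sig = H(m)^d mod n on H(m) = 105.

40

(H(m))^2 ≡ 105^2 = 11025 ≡ 14
(H(m))^4 ≡ 14^2 = 196 ≡ 53
(H(m))^8 ≡ 53^2 = 2809 ≡ 92
(H(m))^16 ≡ 92^2 = 8464 ≡ 27
(H(m))^32 ≡ 27^2 = 729 ≡ 14
43 = 32 + 8 + 2 + 1, so (H(m))^43 ≡ 14·92·14·105 ≡ 40 (mod 143)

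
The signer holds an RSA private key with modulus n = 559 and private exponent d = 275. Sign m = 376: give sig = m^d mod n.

m^2 ≡ 376^2 = 141376 ≡ 508
m^4 ≡ 508^2 = 258064 ≡ 365
m^8 ≡ 365^2 = 133225 ≡ 183
m^16 ≡ 183^2 = 33489 ≡ 508
m^32 ≡ 508^2 = 258064 ≡ 365
m^64 ≡ 365^2 = 133225 ≡ 183
m^128 ≡ 183^2 = 33489 ≡ 508
m^256 ≡ 508^2 = 258064 ≡ 365
275 = 256 + 16 + 2 + 1, so m^275 ≡ 365·508·508·376 ≡ 51 (mod 559)

51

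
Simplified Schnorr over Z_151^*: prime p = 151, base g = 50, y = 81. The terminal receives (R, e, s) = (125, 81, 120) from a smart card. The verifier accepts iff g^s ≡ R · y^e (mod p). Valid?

yes

g^s mod p:
50^2 = 2500 ≡ 84
50^4 ≡ 84^2 = 7056 ≡ 110
50^8 ≡ 110^2 = 12100 ≡ 20
50^16 ≡ 20^2 = 400 ≡ 98
50^32 ≡ 98^2 = 9604 ≡ 91
50^64 ≡ 91^2 = 8281 ≡ 127
120 = 64 + 32 + 16 + 8, so 50^120 ≡ 127·91·98·20 ≡ 59 (mod 151)
R · y^e mod p:
81^2 = 6561 ≡ 68
81^4 ≡ 68^2 = 4624 ≡ 94
81^8 ≡ 94^2 = 8836 ≡ 78
81^16 ≡ 78^2 = 6084 ≡ 44
81^32 ≡ 44^2 = 1936 ≡ 124
81^64 ≡ 124^2 = 15376 ≡ 125
81 = 64 + 16 + 1, so 81^81 ≡ 125·44·81 ≡ 50 (mod 151)
125·50 = 6250 ≡ 59 (mod 151)
59 ≡ 59 (mod 151); signature holds.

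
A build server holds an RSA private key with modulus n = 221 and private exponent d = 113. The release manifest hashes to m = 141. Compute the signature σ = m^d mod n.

124

m^2 ≡ 141^2 = 19881 ≡ 212
m^4 ≡ 212^2 = 44944 ≡ 81
m^8 ≡ 81^2 = 6561 ≡ 152
m^16 ≡ 152^2 = 23104 ≡ 120
m^32 ≡ 120^2 = 14400 ≡ 35
m^64 ≡ 35^2 = 1225 ≡ 120
113 = 64 + 32 + 16 + 1, so m^113 ≡ 120·35·120·141 ≡ 124 (mod 221)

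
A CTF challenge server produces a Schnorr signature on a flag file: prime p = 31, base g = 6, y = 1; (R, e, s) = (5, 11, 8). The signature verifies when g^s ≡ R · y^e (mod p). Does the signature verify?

verifies

g^s mod p:
Squares mod 31: 6^1≡6, 6^2≡5, 6^4≡25, 6^8≡5
6^8 ≡ 5 (mod 31)
R · y^e mod p:
Squares mod 31: 1^1≡1, 1^2≡1, 1^4≡1, 1^8≡1
11 = 8 + 2 + 1, so 1^11 ≡ 1·1·1 ≡ 1 (mod 31)
5·1 = 5 ≡ 5 (mod 31)
5 ≡ 5 (mod 31); signature holds.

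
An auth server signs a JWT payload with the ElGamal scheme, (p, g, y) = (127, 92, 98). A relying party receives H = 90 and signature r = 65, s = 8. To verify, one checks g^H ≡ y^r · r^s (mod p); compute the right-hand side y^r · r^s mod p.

16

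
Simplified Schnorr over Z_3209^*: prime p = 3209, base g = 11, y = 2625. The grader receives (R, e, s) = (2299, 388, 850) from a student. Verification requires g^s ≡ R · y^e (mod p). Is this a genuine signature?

forged

g^s mod p:
Squares mod 3209: 11^1≡11, 11^2≡121, 11^4≡1805, 11^8≡890, 11^16≡2686, 11^32≡764, 11^64≡2867, 11^128≡1440, 11^256≡586, 11^512≡33
850 = 512 + 256 + 64 + 16 + 2, so 11^850 ≡ 33·586·2867·2686·121 ≡ 2463 (mod 3209)
R · y^e mod p:
Squares mod 3209: 2625^1≡2625, 2625^2≡902, 2625^4≡1727, 2625^8≡1368, 2625^16≡577, 2625^32≡2402, 2625^64≡3031, 2625^128≡2803, 2625^256≡1177
388 = 256 + 128 + 4, so 2625^388 ≡ 1177·2803·1727 ≡ 483 (mod 3209)
2299·483 = 1110417 ≡ 103 (mod 3209)
2463 ≠ 103; the check fails.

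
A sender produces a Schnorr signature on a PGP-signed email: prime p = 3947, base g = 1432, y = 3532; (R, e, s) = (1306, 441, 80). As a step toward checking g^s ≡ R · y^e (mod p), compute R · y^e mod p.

2285

3532^2 = 12475024 ≡ 2504
3532^4 ≡ 2504^2 = 6270016 ≡ 2180
3532^8 ≡ 2180^2 = 4752400 ≡ 212
3532^16 ≡ 212^2 = 44944 ≡ 1527
3532^32 ≡ 1527^2 = 2331729 ≡ 2999
3532^64 ≡ 2999^2 = 8994001 ≡ 2735
3532^128 ≡ 2735^2 = 7480225 ≡ 660
3532^256 ≡ 660^2 = 435600 ≡ 1430
441 = 256 + 128 + 32 + 16 + 8 + 1, so 3532^441 ≡ 1430·660·2999·1527·212·3532 ≡ 2894 (mod 3947)
R · y^e ≡ 1306·2894 = 3779564 ≡ 2285 (mod 3947)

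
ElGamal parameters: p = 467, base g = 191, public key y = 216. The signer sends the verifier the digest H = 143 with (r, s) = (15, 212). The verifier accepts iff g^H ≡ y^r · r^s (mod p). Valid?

yes

Left side g^H mod p:
191^2 = 36481 ≡ 55
191^4 ≡ 55^2 = 3025 ≡ 223
191^8 ≡ 223^2 = 49729 ≡ 227
191^16 ≡ 227^2 = 51529 ≡ 159
191^32 ≡ 159^2 = 25281 ≡ 63
191^64 ≡ 63^2 = 3969 ≡ 233
191^128 ≡ 233^2 = 54289 ≡ 117
143 = 128 + 8 + 4 + 2 + 1, so 191^143 ≡ 117·227·223·55·191 ≡ 293 (mod 467)
Right side y^r · r^s mod p:
216^2 = 46656 ≡ 423
216^4 ≡ 423^2 = 178929 ≡ 68
216^8 ≡ 68^2 = 4624 ≡ 421
15 = 8 + 4 + 2 + 1, so 216^15 ≡ 421·68·423·216 ≡ 226 (mod 467)
15^2 = 225
15^4 ≡ 225^2 = 50625 ≡ 189
15^8 ≡ 189^2 = 35721 ≡ 229
15^16 ≡ 229^2 = 52441 ≡ 137
15^32 ≡ 137^2 = 18769 ≡ 89
15^64 ≡ 89^2 = 7921 ≡ 449
15^128 ≡ 449^2 = 201601 ≡ 324
212 = 128 + 64 + 16 + 4, so 15^212 ≡ 324·449·137·189 ≡ 210 (mod 467)
226·210 = 47460 ≡ 293 (mod 467)
293 ≡ 293 (mod 467), so the signature is genuine.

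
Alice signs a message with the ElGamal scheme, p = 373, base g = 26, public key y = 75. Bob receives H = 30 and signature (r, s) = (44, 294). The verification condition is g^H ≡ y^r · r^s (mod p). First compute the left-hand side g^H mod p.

26^2 = 676 ≡ 303
26^4 ≡ 303^2 = 91809 ≡ 51
26^8 ≡ 51^2 = 2601 ≡ 363
26^16 ≡ 363^2 = 131769 ≡ 100
30 = 16 + 8 + 4 + 2, so 26^30 ≡ 100·363·51·303 ≡ 17 (mod 373)

17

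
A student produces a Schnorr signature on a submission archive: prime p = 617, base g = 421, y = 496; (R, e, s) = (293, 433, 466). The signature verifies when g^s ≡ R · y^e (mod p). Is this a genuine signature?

g^s mod p:
421^2 = 177241 ≡ 162
421^4 ≡ 162^2 = 26244 ≡ 330
421^8 ≡ 330^2 = 108900 ≡ 308
421^16 ≡ 308^2 = 94864 ≡ 463
421^32 ≡ 463^2 = 214369 ≡ 270
421^64 ≡ 270^2 = 72900 ≡ 94
421^128 ≡ 94^2 = 8836 ≡ 198
421^256 ≡ 198^2 = 39204 ≡ 333
466 = 256 + 128 + 64 + 16 + 2, so 421^466 ≡ 333·198·94·463·162 ≡ 330 (mod 617)
R · y^e mod p:
496^2 = 246016 ≡ 450
496^4 ≡ 450^2 = 202500 ≡ 124
496^8 ≡ 124^2 = 15376 ≡ 568
496^16 ≡ 568^2 = 322624 ≡ 550
496^32 ≡ 550^2 = 302500 ≡ 170
496^64 ≡ 170^2 = 28900 ≡ 518
496^128 ≡ 518^2 = 268324 ≡ 546
496^256 ≡ 546^2 = 298116 ≡ 105
433 = 256 + 128 + 32 + 16 + 1, so 496^433 ≡ 105·546·170·550·496 ≡ 333 (mod 617)
293·333 = 97569 ≡ 83 (mod 617)
330 ≠ 83; the check fails.

forged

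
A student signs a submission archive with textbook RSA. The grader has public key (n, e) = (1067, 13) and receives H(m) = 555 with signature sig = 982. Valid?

Squares mod 1067: sig^1≡982, sig^2≡823, sig^4≡851, sig^8≡775
13 = 8 + 4 + 1, so sig^13 ≡ 775·851·982 ≡ 555 (mod 1067)
555 = H(m), so the signature checks out.

yes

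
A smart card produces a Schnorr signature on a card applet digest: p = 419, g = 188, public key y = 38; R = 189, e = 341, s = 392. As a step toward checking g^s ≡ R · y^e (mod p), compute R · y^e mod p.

Squares mod 419: 38^1≡38, 38^2≡187, 38^4≡192, 38^8≡411, 38^16≡64, 38^32≡325, 38^64≡37, 38^128≡112, 38^256≡393
341 = 256 + 64 + 16 + 4 + 1, so 38^341 ≡ 393·37·64·192·38 ≡ 135 (mod 419)
R · y^e ≡ 189·135 = 25515 ≡ 375 (mod 419)

375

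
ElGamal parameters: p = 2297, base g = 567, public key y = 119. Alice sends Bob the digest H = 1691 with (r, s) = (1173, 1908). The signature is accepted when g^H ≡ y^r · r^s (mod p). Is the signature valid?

invalid

Left side g^H mod p:
567^2 = 321489 ≡ 2206
567^4 ≡ 2206^2 = 4866436 ≡ 1390
567^8 ≡ 1390^2 = 1932100 ≡ 323
567^16 ≡ 323^2 = 104329 ≡ 964
567^32 ≡ 964^2 = 929296 ≡ 1308
567^64 ≡ 1308^2 = 1710864 ≡ 1896
567^128 ≡ 1896^2 = 3594816 ≡ 11
567^256 ≡ 11^2 = 121
567^512 ≡ 121^2 = 14641 ≡ 859
567^1024 ≡ 859^2 = 737881 ≡ 544
1691 = 1024 + 512 + 128 + 16 + 8 + 2 + 1, so 567^1691 ≡ 544·859·11·964·323·2206·567 ≡ 1775 (mod 2297)
Right side y^r · r^s mod p:
119^2 = 14161 ≡ 379
119^4 ≡ 379^2 = 143641 ≡ 1227
119^8 ≡ 1227^2 = 1505529 ≡ 994
119^16 ≡ 994^2 = 988036 ≡ 326
119^32 ≡ 326^2 = 106276 ≡ 614
119^64 ≡ 614^2 = 376996 ≡ 288
119^128 ≡ 288^2 = 82944 ≡ 252
119^256 ≡ 252^2 = 63504 ≡ 1485
119^512 ≡ 1485^2 = 2205225 ≡ 105
119^1024 ≡ 105^2 = 11025 ≡ 1837
1173 = 1024 + 128 + 16 + 4 + 1, so 119^1173 ≡ 1837·252·326·1227·119 ≡ 1497 (mod 2297)
1173^2 = 1375929 ≡ 26
1173^4 ≡ 26^2 = 676
1173^8 ≡ 676^2 = 456976 ≡ 2170
1173^16 ≡ 2170^2 = 4708900 ≡ 50
1173^32 ≡ 50^2 = 2500 ≡ 203
1173^64 ≡ 203^2 = 41209 ≡ 2160
1173^128 ≡ 2160^2 = 4665600 ≡ 393
1173^256 ≡ 393^2 = 154449 ≡ 550
1173^512 ≡ 550^2 = 302500 ≡ 1593
1173^1024 ≡ 1593^2 = 2537649 ≡ 1761
1908 = 1024 + 512 + 256 + 64 + 32 + 16 + 4, so 1173^1908 ≡ 1761·1593·550·2160·203·50·676 ≡ 372 (mod 2297)
1497·372 = 556884 ≡ 1010 (mod 2297)
1775 ≠ 1010, so verification fails.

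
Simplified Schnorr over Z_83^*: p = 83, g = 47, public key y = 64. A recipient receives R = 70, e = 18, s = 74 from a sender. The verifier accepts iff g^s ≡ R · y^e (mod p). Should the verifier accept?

accept

g^s mod p:
47^2 = 2209 ≡ 51
47^4 ≡ 51^2 = 2601 ≡ 28
47^8 ≡ 28^2 = 784 ≡ 37
47^16 ≡ 37^2 = 1369 ≡ 41
47^32 ≡ 41^2 = 1681 ≡ 21
47^64 ≡ 21^2 = 441 ≡ 26
74 = 64 + 8 + 2, so 47^74 ≡ 26·37·51 ≡ 9 (mod 83)
R · y^e mod p:
64^2 = 4096 ≡ 29
64^4 ≡ 29^2 = 841 ≡ 11
64^8 ≡ 11^2 = 121 ≡ 38
64^16 ≡ 38^2 = 1444 ≡ 33
18 = 16 + 2, so 64^18 ≡ 33·29 ≡ 44 (mod 83)
70·44 = 3080 ≡ 9 (mod 83)
9 ≡ 9 (mod 83); signature holds.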